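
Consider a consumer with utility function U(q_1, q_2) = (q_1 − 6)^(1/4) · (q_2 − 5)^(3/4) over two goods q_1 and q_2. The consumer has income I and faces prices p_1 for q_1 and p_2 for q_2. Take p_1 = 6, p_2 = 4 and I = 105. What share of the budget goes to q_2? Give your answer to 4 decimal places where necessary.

Let q_1' = q_1−6, q_2' = q_2−5. MRS = (1/3)·q_2'/q_1' = p_1/p_2.
After buying the subsistence bundle (6, 5), a share 0.25 of the remaining income goes to q_1: q_1* = 6 + 0.25·(I − 6p_1 − 5p_2)/p_1.
Discretionary income = 105 − 6·6 − 5·4 = 49; q_1* = 6 + 0.25·49/6 = 8.0417; q_2* = 5 + 0.75·49/4 = 14.1875.
Expenditure on q_2: 4·14.1875 = 56.75; share = 0.5405.

share on q_2 = 0.5405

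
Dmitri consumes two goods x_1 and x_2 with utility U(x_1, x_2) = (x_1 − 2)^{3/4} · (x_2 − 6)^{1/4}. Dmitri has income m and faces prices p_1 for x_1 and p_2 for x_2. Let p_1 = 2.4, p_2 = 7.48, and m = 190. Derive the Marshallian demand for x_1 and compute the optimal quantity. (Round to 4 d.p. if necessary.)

x_1* = 45.85

This is Cobb-Douglas in (x_1−2, x_2−6): tangency gives 0.75·p_2·(x_2−6) = 0.25·p_1·(x_1−2).
After buying the subsistence bundle (2, 6), a share 0.75 of the remaining income goes to x_1: x_1* = 2 + 0.75·(m − 2p_1 − 6p_2)/p_1.
Discretionary income = 190 − 2·2.4 − 6·7.48 = 140.32; x_1* = 2 + 0.75·140.32/2.4 = 45.85.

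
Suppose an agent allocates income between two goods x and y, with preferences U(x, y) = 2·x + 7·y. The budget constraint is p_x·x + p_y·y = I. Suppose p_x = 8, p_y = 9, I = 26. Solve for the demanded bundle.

x* = 0, y* = 2.8889

y gives more utility per dollar, so spend all income on y: y* = I/p_y, x* = 0.
Numerically: x* = 0, y* = 2.8889.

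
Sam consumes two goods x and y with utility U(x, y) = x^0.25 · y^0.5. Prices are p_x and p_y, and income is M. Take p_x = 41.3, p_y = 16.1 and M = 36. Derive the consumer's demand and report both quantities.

x* = 0.2906, y* = 1.4907

Tangency: MRS = (1/2)·y/x = p_x/p_y.
Rearranging, p_y·y = 2·p_x·x. Substituting into the budget gives p_x·x·(1 + 2) = M.
Demand: x*(p_x,p_y,M) = 1/3·M/p_x and y* = 2/3·M/p_y.
At p_x=41.3, p_y=16.1, M=36: x* = 1/3·36/41.3 = 0.2906, y* = 1.4907.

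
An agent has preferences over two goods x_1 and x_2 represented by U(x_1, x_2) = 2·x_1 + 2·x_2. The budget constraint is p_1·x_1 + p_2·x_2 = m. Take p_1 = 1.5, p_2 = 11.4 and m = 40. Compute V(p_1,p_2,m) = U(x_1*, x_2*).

V = 53.3333

Linear utility — the consumer picks whichever good has higher MU/price: 2/1.5 = 1.3333 vs 2/11.4 = 0.1754.
x_1 gives more utility per dollar, so spend all income on x_1: x_1* = m/p_1, x_2* = 0.
Numerically: x_1* = 26.6667, x_2* = 0.
Utility at the optimum: U(26.6667, 0) = 53.3333.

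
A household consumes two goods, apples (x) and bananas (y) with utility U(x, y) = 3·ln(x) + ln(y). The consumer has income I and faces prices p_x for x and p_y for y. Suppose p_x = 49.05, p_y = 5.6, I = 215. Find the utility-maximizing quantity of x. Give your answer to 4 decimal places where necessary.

Tangency: MRS = 3·y/x = p_x/p_y.
So 3·p_y·y = p_x·x; combined with the budget, a share 0.75 of income goes to x.
Demand: x*(p_x,p_y,I) = 0.75·I/p_x and y* = 0.25·I/p_y.
At p_x=49.05, p_y=5.6, I=215: x* = 0.75·215/49.05 = 3.2875.

x* = 3.2875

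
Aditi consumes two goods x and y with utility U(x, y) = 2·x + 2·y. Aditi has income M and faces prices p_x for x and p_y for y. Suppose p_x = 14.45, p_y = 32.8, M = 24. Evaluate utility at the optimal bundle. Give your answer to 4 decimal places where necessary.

V = 3.3218

x gives more utility per dollar, so spend all income on x: x* = M/p_x, y* = 0.
Numerically: x* = 1.6609, y* = 0.
Utility at the optimum: U(1.6609, 0) = 3.3218.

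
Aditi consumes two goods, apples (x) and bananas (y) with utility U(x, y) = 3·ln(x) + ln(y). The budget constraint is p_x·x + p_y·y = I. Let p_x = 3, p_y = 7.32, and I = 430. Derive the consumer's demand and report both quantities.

Tangency: MRS = 3·y/x = p_x/p_y.
Rearranging, p_y·y = (1/3)·p_x·x. Substituting into the budget gives p_x·x·(1 + (1/3)) = I.
Demand: x*(p_x,p_y,I) = 0.75·I/p_x and y* = 0.25·I/p_y.
At p_x=3, p_y=7.32, I=430: x* = 0.75·430/3 = 107.5, y* = 14.6858.

x* = 107.5, y* = 14.6858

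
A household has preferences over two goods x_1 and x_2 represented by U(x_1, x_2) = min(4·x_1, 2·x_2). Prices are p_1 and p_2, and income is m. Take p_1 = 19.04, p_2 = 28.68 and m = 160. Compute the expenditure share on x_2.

share on x_2 = 0.7508

Here 2·19.04 + 4·28.68 = 152.8, giving x_1* = 2.0942 and x_2* = 4.1885.
Expenditure on x_2: 28.68·4.1885 = 120.1257; share = 0.7508.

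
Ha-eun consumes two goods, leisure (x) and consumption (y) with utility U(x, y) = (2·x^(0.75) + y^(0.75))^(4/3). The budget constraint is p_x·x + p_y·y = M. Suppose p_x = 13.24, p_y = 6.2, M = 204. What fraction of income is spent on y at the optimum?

Substitute y = (y/x)·x into the budget: x* = M/(p_x + p_y·(y/x)).
Numerically y/x = 1.299766, so x* = 204/(13.24 + 6.2·1.299766) = 9.5781 and y* = 1.299766·9.5781 = 12.4493.
Expenditure on y: 6.2·12.4493 = 77.1857; share = 0.3784.

share on y = 0.3784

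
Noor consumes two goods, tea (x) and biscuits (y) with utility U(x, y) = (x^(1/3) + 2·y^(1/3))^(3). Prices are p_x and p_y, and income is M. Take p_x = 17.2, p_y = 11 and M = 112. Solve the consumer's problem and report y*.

y* = 7.9376

MU_x ∝ x^(-2/3), MU_y ∝ 2·y^(-2/3), so MRS = (1/2)·(y/x)^(2/3) = p_x/p_y.
Hence y/x = (2·p_x/p_y)^(1/(2/3)), i.e. raised to the 1.5 power.
With the ratio pinned down, the budget gives x* = M/(p_x + p_y·(y/x)) and y* = (y/x)·x*.
Numerically y/x = 5.530299, so x* = 112/(17.2 + 11·5.530299) = 1.4353 and y* = 5.530299·1.4353 = 7.9376.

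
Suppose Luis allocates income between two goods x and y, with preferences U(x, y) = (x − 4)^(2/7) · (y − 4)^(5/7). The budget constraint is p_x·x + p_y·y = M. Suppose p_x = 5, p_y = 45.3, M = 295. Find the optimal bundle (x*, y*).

This is Cobb-Douglas in (x−4, y−4): tangency gives 2/7·p_y·(y−4) = 5/7·p_x·(x−4).
After buying the subsistence bundle (4, 4), a share 2/7 of the remaining income goes to x: x* = 4 + 2/7·(M − 4p_x − 4p_y)/p_x.
Discretionary income = 295 − 4·5 − 4·45.3 = 93.8; x* = 4 + 2/7·93.8/5 = 9.36; y* = 4 + 5/7·93.8/45.3 = 5.479.

x* = 9.36, y* = 5.479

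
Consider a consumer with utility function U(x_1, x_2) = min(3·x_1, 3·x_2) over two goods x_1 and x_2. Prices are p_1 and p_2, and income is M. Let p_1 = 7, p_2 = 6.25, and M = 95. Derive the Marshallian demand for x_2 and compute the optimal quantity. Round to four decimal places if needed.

x_2* = 7.1698

With perfect complements, no substitution: consume in ratio x_1:x_2 = 3:3.
Budget: p_1·x_1 + p_2·x_1 = M, so (3·p_1 + 3·p_2)·x_1 = 3·M.
Demand: x_1*(p_1,p_2,M) = 3·M/(3·p_1 + 3·p_2), x_2* = 3·M/(3·p_1 + 3·p_2).
Here 3·7 + 3·6.25 = 39.75, giving x_2* = 7.1698.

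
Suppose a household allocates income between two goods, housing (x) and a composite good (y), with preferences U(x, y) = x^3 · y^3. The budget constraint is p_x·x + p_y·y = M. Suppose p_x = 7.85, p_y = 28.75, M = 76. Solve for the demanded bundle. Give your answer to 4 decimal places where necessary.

MU_x/MU_y = (3·y)/(3·x); tangency sets this equal to p_x/p_y.
So 3·p_y·y = 3·p_x·x; combined with the budget, a share 0.5 of income goes to x.
Demand: x*(p_x,p_y,M) = 0.5·M/p_x and y* = 0.5·M/p_y.
At p_x=7.85, p_y=28.75, M=76: x* = 0.5·76/7.85 = 4.8408, y* = 1.3217.

x* = 4.8408, y* = 1.3217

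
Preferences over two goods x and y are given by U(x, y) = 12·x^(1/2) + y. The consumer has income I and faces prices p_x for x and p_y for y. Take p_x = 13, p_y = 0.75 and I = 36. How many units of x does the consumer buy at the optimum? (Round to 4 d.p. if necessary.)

Utility is quasi-linear in y; the FOC for x is 6/√x = p_x/p_y.
Thus x* = (6·p_y/p_x)² — independent of I — with the rest of income spent on y.
Plugging in: x* = (6·0.75/13)² = 0.1198.

x* = 0.1198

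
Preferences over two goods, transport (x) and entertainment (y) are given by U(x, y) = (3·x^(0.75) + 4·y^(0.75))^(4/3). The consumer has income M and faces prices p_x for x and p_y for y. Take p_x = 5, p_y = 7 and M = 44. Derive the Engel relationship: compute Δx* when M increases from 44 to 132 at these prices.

Substitute y = (y/x)·x into the budget: x* = M/(p_x + p_y·(y/x)).
Numerically y/x = 0.822702, so x* = 44/(5 + 7·0.822702) = 4.0896.
At M' = 132: x* = 12.2689. Change: 12.2689 − 4.0896 = 8.1793.

Δx* = 8.1793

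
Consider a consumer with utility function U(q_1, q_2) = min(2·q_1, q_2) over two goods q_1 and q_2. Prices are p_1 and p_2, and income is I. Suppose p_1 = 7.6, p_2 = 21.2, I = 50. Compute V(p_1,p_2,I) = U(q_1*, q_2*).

Leontief preferences: the optimum is at the kink where q_1/1 = q_2/2, i.e. q_2 = 2·q_1.
Budget: p_1·q_1 + p_2·2·q_1 = I, so (p_1 + 2·p_2)·q_1 = I.
Demand: q_1*(p_1,p_2,I) = I/(p_1 + 2·p_2), q_2* = 2·I/(p_1 + 2·p_2).
Here 7.6 + 2·21.2 = 50, giving q_1* = 1 and q_2* = 2.
Utility at the optimum: U(1, 2) = 2.

V = 2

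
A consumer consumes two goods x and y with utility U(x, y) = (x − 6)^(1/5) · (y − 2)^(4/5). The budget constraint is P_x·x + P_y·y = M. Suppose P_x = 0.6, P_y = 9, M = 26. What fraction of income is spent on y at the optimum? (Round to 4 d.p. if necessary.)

share on y = 0.8277

MRS = (1/4)·(y−2)/(x−6). Tangency with P_x/P_y gives y−2 = 4·(P_x/P_y)·(x−6).
After buying the subsistence bundle (6, 2), a share 0.2 of the remaining income goes to x: x* = 6 + 0.2·(M − 6P_x − 2P_y)/P_x.
Discretionary income = 26 − 6·0.6 − 2·9 = 4.4; x* = 6 + 0.2·4.4/0.6 = 7.4667; y* = 2 + 0.8·4.4/9 = 2.3911.
Expenditure on y: 9·2.3911 = 21.52; share = 0.8277.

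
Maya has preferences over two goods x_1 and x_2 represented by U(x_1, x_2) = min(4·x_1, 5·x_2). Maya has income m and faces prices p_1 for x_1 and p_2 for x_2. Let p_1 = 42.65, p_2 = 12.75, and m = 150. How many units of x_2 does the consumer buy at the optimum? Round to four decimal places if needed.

With perfect complements, no substitution: consume in ratio x_1:x_2 = 5:4.
Budget: p_1·x_1 + p_2·(4/5)·x_1 = m, so (5·p_1 + 4·p_2)·x_1 = 5·m.
Demand: x_1*(p_1,p_2,m) = 5·m/(5·p_1 + 4·p_2), x_2* = 4·m/(5·p_1 + 4·p_2).
Here 5·42.65 + 4·12.75 = 264.25, giving x_2* = 2.2706.

x_2* = 2.2706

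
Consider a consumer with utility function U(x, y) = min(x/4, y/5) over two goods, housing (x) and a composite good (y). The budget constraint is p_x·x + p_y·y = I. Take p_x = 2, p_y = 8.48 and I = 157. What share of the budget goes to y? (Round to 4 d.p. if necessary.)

share on y = 0.8413

Demand: x*(p_x,p_y,I) = 4·I/(4·p_x + 5·p_y), y* = 5·I/(4·p_x + 5·p_y).
Here 4·2 + 5·8.48 = 50.4, giving x* = 12.4603 and y* = 15.5754.
Expenditure on y: 8.48·15.5754 = 132.0794; share = 0.8413.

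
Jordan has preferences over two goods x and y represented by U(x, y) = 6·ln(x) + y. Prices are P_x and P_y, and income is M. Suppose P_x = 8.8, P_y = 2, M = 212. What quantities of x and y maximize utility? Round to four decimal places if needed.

At the given prices: x* = 6·2/8.8 = 1.3636, and y* = 100.

x* = 1.3636, y* = 100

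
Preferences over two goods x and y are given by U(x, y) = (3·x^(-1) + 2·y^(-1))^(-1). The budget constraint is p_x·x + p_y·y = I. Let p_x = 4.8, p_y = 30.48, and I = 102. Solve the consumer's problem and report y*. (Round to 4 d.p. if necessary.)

MRS = MU_x/MU_y = (3/2)·(y/x)^(2). Set equal to p_x/p_y.
Hence y/x = ((2/3)·p_x/p_y)^(1/(2)), i.e. raised to the 0.5 power.
Substitute y = (y/x)·x into the budget: x* = I/(p_x + p_y·(y/x)).
Numerically y/x = 0.324017, so x* = 102/(4.8 + 30.48·0.324017) = 6.9501 and y* = 0.324017·6.9501 = 2.252.

y* = 2.252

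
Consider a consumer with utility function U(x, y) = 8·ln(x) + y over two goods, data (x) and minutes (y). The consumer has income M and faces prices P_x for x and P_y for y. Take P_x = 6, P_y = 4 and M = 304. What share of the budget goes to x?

share on x = 0.1053

Set MRS = P_x/P_y: (8/x)/1 = P_x/P_y.
So x*(P_x,P_y) = 8·P_y/P_x, independent of income; and y* = (M − 8·P_y)/P_y.
At the given prices: x* = 8·4/6 = 5.3333, and y* = 68.
Expenditure on x: 6·5.3333 = 32; share = 0.1053.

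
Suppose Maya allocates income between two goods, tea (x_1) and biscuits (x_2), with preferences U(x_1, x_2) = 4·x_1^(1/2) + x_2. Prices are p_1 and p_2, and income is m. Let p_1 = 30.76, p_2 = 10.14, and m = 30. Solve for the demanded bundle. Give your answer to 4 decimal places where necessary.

Utility is quasi-linear in x_2; the FOC for x_1 is 2/√x_1 = p_1/p_2.
Thus x_1* = (2·p_2/p_1)² — independent of m — with the rest of income spent on x_2.
Plugging in: x_1* = (2·10.14/30.76)² = 0.4347, x_2* = 1.64.

x_1* = 0.4347, x_2* = 1.64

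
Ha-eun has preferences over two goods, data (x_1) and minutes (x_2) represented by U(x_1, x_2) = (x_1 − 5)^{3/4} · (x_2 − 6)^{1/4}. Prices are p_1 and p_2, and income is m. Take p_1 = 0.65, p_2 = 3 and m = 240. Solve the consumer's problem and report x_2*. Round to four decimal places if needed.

Let x_1' = x_1−5, x_2' = x_2−6. MRS = 3·x_2'/x_1' = p_1/p_2.
Substituting into the budget: x_1* = 5 + 0.75·(m − 5·p_1 − 6·p_2)/p_1, and x_2* = 6 + 0.25·(…)/p_2.
Discretionary income = 240 − 5·0.65 − 6·3 = 218.75; x_2* = 6 + 0.25·218.75/3 = 24.2292.

x_2* = 24.2292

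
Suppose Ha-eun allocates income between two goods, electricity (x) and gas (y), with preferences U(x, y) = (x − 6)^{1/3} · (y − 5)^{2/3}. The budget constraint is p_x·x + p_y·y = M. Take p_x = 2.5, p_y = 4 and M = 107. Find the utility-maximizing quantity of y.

y* = 17

Let x' = x−6, y' = y−5. MRS = (1/2)·y'/x' = p_x/p_y.
Substituting into the budget: x* = 6 + 1/3·(M − 6·p_x − 5·p_y)/p_x, and y* = 5 + 2/3·(…)/p_y.
Discretionary income = 107 − 6·2.5 − 5·4 = 72; y* = 5 + 2/3·72/4 = 17.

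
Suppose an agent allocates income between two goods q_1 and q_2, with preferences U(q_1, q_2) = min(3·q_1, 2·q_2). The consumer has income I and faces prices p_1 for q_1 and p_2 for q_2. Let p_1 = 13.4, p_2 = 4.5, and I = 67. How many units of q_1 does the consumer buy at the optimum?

With perfect complements, no substitution: consume in ratio q_1:q_2 = 2:3.
Budget: p_1·q_1 + p_2·(3/2)·q_1 = I, so (2·p_1 + 3·p_2)·q_1 = 2·I.
Demand: q_1*(p_1,p_2,I) = 2·I/(2·p_1 + 3·p_2), q_2* = 3·I/(2·p_1 + 3·p_2).
Here 2·13.4 + 3·4.5 = 40.3, giving q_1* = 3.3251.

q_1* = 3.3251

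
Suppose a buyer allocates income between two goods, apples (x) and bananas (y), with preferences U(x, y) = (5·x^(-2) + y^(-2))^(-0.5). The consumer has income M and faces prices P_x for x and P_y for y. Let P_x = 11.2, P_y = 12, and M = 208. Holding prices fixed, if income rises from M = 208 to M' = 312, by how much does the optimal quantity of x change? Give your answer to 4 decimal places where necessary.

MU_x ∝ 5·x^(-3), MU_y ∝ y^(-3), so MRS = 5·(y/x)^(3) = P_x/P_y.
Solve for the ratio: y/x = [(1/5)·P_x/P_y]^(1/3).
Substitute y = (y/x)·x into the budget: x* = M/(P_x + P_y·(y/x)).
Numerically y/x = 0.571508, so x* = 208/(11.2 + 12·0.571508) = 11.5184.
At M' = 312: x* = 17.2776. Change: 17.2776 − 11.5184 = 5.7592.

Δx* = 5.7592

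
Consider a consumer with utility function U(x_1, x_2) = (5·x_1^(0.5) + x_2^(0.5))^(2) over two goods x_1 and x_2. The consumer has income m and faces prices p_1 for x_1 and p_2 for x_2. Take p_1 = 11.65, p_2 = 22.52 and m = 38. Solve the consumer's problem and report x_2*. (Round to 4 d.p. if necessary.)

Numerically x_2/x_1 = 0.010705, so x_1* = 38/(11.65 + 22.52·0.010705) = 3.1957 and x_2* = 0.010705·3.1957 = 0.0342.

x_2* = 0.0342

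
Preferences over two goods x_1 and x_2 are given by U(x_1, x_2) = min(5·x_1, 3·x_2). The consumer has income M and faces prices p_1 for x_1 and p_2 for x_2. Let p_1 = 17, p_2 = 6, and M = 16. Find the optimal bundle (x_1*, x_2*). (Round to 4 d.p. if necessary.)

Leontief preferences: the optimum is at the kink where x_1/3 = x_2/5, i.e. x_2 = (5/3)·x_1.
Budget: p_1·x_1 + p_2·(5/3)·x_1 = M, so (3·p_1 + 5·p_2)·x_1 = 3·M.
Demand: x_1*(p_1,p_2,M) = 3·M/(3·p_1 + 5·p_2), x_2* = 5·M/(3·p_1 + 5·p_2).
Here 3·17 + 5·6 = 81, giving x_1* = 0.5926 and x_2* = 0.9877.

x_1* = 0.5926, x_2* = 0.9877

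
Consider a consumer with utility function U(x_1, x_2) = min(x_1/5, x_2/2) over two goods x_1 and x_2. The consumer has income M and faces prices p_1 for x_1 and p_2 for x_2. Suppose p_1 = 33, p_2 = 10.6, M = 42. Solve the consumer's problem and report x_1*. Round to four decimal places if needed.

x_1* = 1.1278

Leontief preferences: the optimum is at the kink where x_1/5 = x_2/2, i.e. x_2 = (2/5)·x_1.
Budget: p_1·x_1 + p_2·(2/5)·x_1 = M, so (5·p_1 + 2·p_2)·x_1 = 5·M.
Demand: x_1*(p_1,p_2,M) = 5·M/(5·p_1 + 2·p_2), x_2* = 2·M/(5·p_1 + 2·p_2).
Here 5·33 + 2·10.6 = 186.2, giving x_1* = 1.1278.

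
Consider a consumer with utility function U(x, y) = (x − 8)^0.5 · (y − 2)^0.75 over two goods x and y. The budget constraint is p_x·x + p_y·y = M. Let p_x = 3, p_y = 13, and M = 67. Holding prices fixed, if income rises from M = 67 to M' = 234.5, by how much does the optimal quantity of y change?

Δy* = 7.7308

MRS = (2/3)·(y−2)/(x−8). Tangency with p_x/p_y gives y−2 = (3/2)·(p_x/p_y)·(x−8).
After buying the subsistence bundle (8, 2), a share 0.4 of the remaining income goes to x: x* = 8 + 0.4·(M − 8p_x − 2p_y)/p_x.
Discretionary income = 67 − 8·3 − 2·13 = 17; y* = 2 + 0.6·17/13 = 2.7846.
At M' = 234.5: y* = 10.5154. Change: 10.5154 − 2.7846 = 7.7308.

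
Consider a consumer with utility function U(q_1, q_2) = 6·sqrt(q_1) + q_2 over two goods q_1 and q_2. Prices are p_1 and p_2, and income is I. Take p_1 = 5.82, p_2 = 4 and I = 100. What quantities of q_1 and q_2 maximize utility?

Set MRS = p_1/p_2: 3·q_1^(−1/2) = p_1/p_2.
Thus q_1* = (3·p_2/p_1)² — independent of I — with the rest of income spent on q_2.
Plugging in: q_1* = (3·4/5.82)² = 4.2512, q_2* = 18.8144.

q_1* = 4.2512, q_2* = 18.8144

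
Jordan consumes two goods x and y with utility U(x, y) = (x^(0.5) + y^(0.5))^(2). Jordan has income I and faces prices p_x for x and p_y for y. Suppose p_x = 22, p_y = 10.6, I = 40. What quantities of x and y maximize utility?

x* = 0.5912, y* = 2.5466

From the CES first-order condition, (y/x)^(0.5) = p_x/p_y.
Hence y/x = (p_x/p_y)^(1/(0.5)), i.e. raised to the 2 power.
With the ratio pinned down, the budget gives x* = I/(p_x + p_y·(y/x)) and y* = (y/x)·x*.
Numerically y/x = 4.307583, so x* = 40/(22 + 10.6·4.307583) = 0.5912 and y* = 4.307583·0.5912 = 2.5466.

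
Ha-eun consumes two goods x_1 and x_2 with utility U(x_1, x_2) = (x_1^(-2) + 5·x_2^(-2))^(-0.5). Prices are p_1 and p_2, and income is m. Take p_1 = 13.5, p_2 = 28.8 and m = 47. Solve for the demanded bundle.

x_1* = 0.9081, x_2* = 1.2063

MU_x_1 ∝ x_1^(-3), MU_x_2 ∝ 5·x_2^(-3), so MRS = (1/5)·(x_2/x_1)^(3) = p_1/p_2.
Solve for the ratio: x_2/x_1 = [5·p_1/p_2]^(1/3).
Substitute x_2 = (x_2/x_1)·x_1 into the budget: x_1* = m/(p_1 + p_2·(x_2/x_1)).
Numerically x_2/x_1 = 1.328323, so x_1* = 47/(13.5 + 28.8·1.328323) = 0.9081 and x_2* = 1.328323·0.9081 = 1.2063.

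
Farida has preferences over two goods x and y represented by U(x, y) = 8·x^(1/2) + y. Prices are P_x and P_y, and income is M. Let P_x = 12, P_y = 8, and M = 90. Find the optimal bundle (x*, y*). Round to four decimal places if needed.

x* = 7.1111, y* = 0.5833

MU_x = 4/√x, MU_y = 1. Tangency: 4/√x = P_x/P_y.
Solve: √x = 4·P_y/P_x, so x*(P_x,P_y) = (4·P_y/P_x)², and y* = (M − P_x·x*)/P_y.
Plugging in: x* = (4·8/12)² = 7.1111, y* = 0.5833.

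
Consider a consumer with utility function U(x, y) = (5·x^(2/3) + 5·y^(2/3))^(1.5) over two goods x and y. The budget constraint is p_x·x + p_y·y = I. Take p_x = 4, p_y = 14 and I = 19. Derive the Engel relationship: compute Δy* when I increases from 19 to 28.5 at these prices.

Δy* = 0.0512

From the CES first-order condition, (y/x)^(1/3) = p_x/p_y.
Solve for the ratio: y/x = [p_x/p_y]^(3).
With the ratio pinned down, the budget gives x* = I/(p_x + p_y·(y/x)) and y* = (y/x)·x*.
Numerically y/x = 0.023324, so x* = 19/(4 + 14·0.023324) = 4.3915 and y* = 0.023324·4.3915 = 0.1024.
At I' = 28.5: y* = 0.1536. Change: 0.1536 − 0.1024 = 0.0512.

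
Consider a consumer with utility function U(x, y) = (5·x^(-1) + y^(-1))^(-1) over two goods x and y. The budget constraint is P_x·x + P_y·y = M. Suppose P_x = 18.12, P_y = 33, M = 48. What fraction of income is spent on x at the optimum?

MRS = MU_x/MU_y = 5·(y/x)^(2). Set equal to P_x/P_y.
Hence y/x = ((1/5)·P_x/P_y)^(1/(2)), i.e. raised to the 0.5 power.
Substitute y = (y/x)·x into the budget: x* = M/(P_x + P_y·(y/x)).
Numerically y/x = 0.331388, so x* = 48/(18.12 + 33·0.331388) = 1.652 and y* = 0.331388·1.652 = 0.5475.
Expenditure on x: 18.12·1.652 = 29.9341; share = 0.6236.

share on x = 0.6236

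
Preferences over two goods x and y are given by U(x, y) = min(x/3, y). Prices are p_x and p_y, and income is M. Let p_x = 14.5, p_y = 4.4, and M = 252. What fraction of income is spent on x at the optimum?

With perfect complements, no substitution: consume in ratio x:y = 3:1.
Budget: p_x·x + p_y·(1/3)·x = M, so (3·p_x + p_y)·x = 3·M.
Demand: x*(p_x,p_y,M) = 3·M/(3·p_x + p_y), y* = M/(3·p_x + p_y).
Here 3·14.5 + 4.4 = 47.9, giving x* = 15.7829 and y* = 5.261.
Expenditure on x: 14.5·15.7829 = 228.8518; share = 0.9081.

share on x = 0.9081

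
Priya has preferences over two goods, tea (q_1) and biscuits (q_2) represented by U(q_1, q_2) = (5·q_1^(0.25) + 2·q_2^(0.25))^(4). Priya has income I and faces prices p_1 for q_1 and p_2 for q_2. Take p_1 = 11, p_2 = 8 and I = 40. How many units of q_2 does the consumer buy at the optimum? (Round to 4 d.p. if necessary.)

q_2* = 1.2342

Numerically q_2/q_1 = 0.450627, so q_1* = 40/(11 + 8·0.450627) = 2.7388 and q_2* = 0.450627·2.7388 = 1.2342.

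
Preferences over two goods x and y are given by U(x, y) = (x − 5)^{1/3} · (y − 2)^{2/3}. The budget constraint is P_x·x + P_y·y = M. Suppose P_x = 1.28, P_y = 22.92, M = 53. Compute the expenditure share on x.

Let x' = x−5, y' = y−2. MRS = (1/2)·y'/x' = P_x/P_y.
After buying the subsistence bundle (5, 2), a share 1/3 of the remaining income goes to x: x* = 5 + 1/3·(M − 5P_x − 2P_y)/P_x.
Discretionary income = 53 − 5·1.28 − 2·22.92 = 0.76; x* = 5 + 1/3·0.76/1.28 = 5.1979; y* = 2 + 2/3·0.76/22.92 = 2.0221.
Expenditure on x: 1.28·5.1979 = 6.6533; share = 0.1255.

share on x = 0.1255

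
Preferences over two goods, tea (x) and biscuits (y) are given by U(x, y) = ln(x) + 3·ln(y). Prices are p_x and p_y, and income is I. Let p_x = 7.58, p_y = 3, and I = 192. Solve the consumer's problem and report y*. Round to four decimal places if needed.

MU_x/MU_y = (y)/(3·x); tangency sets this equal to p_x/p_y.
Rearranging, p_y·y = 3·p_x·x. Substituting into the budget gives p_x·x·(1 + 3) = I.
Demand: x*(p_x,p_y,I) = 0.25·I/p_x and y* = 0.75·I/p_y.
At p_x=7.58, p_y=3, I=192: y* = 0.75·192/3 = 48.

y* = 48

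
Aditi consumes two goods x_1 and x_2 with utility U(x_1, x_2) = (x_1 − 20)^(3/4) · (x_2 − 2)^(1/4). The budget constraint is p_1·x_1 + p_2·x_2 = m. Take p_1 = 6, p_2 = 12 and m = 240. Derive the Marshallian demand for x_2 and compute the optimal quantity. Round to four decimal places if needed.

x_2* = 4

This is Cobb-Douglas in (x_1−20, x_2−2): tangency gives 0.75·p_2·(x_2−2) = 0.25·p_1·(x_1−20).
Substituting into the budget: x_1* = 20 + 0.75·(m − 20·p_1 − 2·p_2)/p_1, and x_2* = 2 + 0.25·(…)/p_2.
Discretionary income = 240 − 20·6 − 2·12 = 96; x_2* = 2 + 0.25·96/12 = 4.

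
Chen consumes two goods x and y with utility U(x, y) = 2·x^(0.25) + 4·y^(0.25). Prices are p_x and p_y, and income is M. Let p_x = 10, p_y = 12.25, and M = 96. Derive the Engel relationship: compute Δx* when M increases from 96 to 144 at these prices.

MRS = MU_x/MU_y = (1/2)·(y/x)^(0.75). Set equal to p_x/p_y.
Hence y/x = (2·p_x/p_y)^(1/(0.75)), i.e. raised to the 4/3 power.
With the ratio pinned down, the budget gives x* = M/(p_x + p_y·(y/x)) and y* = (y/x)·x*.
Numerically y/x = 1.922465, so x* = 96/(10 + 12.25·1.922465) = 2.8614.
At M' = 144: x* = 4.2921. Change: 4.2921 − 2.8614 = 1.4307.

Δx* = 1.4307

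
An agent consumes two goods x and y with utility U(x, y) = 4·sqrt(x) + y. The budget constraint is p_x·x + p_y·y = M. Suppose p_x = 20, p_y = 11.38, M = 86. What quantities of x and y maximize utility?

x* = 1.295, y* = 5.2811

Plugging in: x* = (2·11.38/20)² = 1.295, y* = 5.2811.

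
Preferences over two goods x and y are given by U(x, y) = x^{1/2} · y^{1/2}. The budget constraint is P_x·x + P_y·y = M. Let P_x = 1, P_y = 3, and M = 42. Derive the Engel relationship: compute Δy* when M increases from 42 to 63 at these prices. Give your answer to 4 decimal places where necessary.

Δy* = 3.5

Tangency: MRS = y/x = P_x/P_y.
Rearranging, P_y·y = P_x·x. Substituting into the budget gives P_x·x·(1 + 1) = M.
Demand: x*(P_x,P_y,M) = 0.5·M/P_x and y* = 0.5·M/P_y.
At P_x=1, P_y=3, M=42: y* = 0.5·42/3 = 7.
At M' = 63: y* = 10.5. Change: 10.5 − 7 = 3.5.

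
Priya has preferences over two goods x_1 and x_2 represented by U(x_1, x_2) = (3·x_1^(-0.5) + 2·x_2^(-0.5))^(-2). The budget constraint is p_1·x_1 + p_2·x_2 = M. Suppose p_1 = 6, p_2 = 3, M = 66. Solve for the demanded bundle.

x_1* = 6.8506, x_2* = 8.2989

MRS = MU_x_1/MU_x_2 = (3/2)·(x_2/x_1)^(1.5). Set equal to p_1/p_2.
Solve for the ratio: x_2/x_1 = [(2/3)·p_1/p_2]^(2/3).
Substitute x_2 = (x_2/x_1)·x_1 into the budget: x_1* = M/(p_1 + p_2·(x_2/x_1)).
Numerically x_2/x_1 = 1.211414, so x_1* = 66/(6 + 3·1.211414) = 6.8506 and x_2* = 1.211414·6.8506 = 8.2989.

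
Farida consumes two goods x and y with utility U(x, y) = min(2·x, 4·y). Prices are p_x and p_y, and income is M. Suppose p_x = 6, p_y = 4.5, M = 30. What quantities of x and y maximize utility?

x* = 3.6364, y* = 1.8182

Leontief preferences: the optimum is at the kink where x/4 = y/2, i.e. y = (1/2)·x.
Budget: p_x·x + p_y·(1/2)·x = M, so (4·p_x + 2·p_y)·x = 4·M.
Demand: x*(p_x,p_y,M) = 4·M/(4·p_x + 2·p_y), y* = 2·M/(4·p_x + 2·p_y).
Here 4·6 + 2·4.5 = 33, giving x* = 3.6364 and y* = 1.8182.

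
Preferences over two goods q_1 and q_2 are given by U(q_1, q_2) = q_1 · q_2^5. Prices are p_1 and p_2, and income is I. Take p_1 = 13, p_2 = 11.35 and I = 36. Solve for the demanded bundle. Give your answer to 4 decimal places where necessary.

Tangency: MRS = (1/5)·q_2/q_1 = p_1/p_2.
So p_2·q_2 = 5·p_1·q_1; combined with the budget, a share 1/6 of income goes to q_1.
Demand: q_1*(p_1,p_2,I) = 1/6·I/p_1 and q_2* = 5/6·I/p_2.
At p_1=13, p_2=11.35, I=36: q_1* = 1/6·36/13 = 0.4615, q_2* = 2.6432.

q_1* = 0.4615, q_2* = 2.6432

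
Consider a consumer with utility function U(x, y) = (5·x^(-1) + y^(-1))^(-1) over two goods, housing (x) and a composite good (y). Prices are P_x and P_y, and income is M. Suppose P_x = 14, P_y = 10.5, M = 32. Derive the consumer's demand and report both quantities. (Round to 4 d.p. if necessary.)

x* = 1.6476, y* = 0.8508

MU_x ∝ 5·x^(-2), MU_y ∝ y^(-2), so MRS = 5·(y/x)^(2) = P_x/P_y.
Hence y/x = ((1/5)·P_x/P_y)^(1/(2)), i.e. raised to the 0.5 power.
Substitute y = (y/x)·x into the budget: x* = M/(P_x + P_y·(y/x)).
Numerically y/x = 0.516398, so x* = 32/(14 + 10.5·0.516398) = 1.6476 and y* = 0.516398·1.6476 = 0.8508.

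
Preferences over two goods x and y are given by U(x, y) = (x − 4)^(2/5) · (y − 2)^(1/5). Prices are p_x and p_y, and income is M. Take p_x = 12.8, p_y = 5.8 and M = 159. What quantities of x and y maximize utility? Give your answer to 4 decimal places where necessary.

MRS = 2·(y−2)/(x−4). Tangency with p_x/p_y gives y−2 = (1/2)·(p_x/p_y)·(x−4).
Substituting into the budget: x* = 4 + 2/3·(M − 4·p_x − 2·p_y)/p_x, and y* = 2 + 1/3·(…)/p_y.
Discretionary income = 159 − 4·12.8 − 2·5.8 = 96.2; x* = 4 + 2/3·96.2/12.8 = 9.0104; y* = 2 + 1/3·96.2/5.8 = 7.5287.

x* = 9.0104, y* = 7.5287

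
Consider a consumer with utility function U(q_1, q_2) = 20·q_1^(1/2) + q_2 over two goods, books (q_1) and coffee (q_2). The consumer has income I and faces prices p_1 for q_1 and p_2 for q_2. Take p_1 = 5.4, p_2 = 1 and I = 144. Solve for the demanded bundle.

q_1* = 3.4294, q_2* = 125.4815

Thus q_1* = (10·p_2/p_1)² — independent of I — with the rest of income spent on q_2.
Plugging in: q_1* = (10·1/5.4)² = 3.4294, q_2* = 125.4815.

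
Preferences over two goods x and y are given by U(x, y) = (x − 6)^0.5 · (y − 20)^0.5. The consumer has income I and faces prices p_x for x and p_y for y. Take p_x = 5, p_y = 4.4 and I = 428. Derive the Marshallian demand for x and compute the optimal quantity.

x* = 37

MRS = (y−20)/(x−6). Tangency with p_x/p_y gives y−20 = (p_x/p_y)·(x−6).
Substituting into the budget: x* = 6 + 0.5·(I − 6·p_x − 20·p_y)/p_x, and y* = 20 + 0.5·(…)/p_y.
Discretionary income = 428 − 6·5 − 20·4.4 = 310; x* = 6 + 0.5·310/5 = 37.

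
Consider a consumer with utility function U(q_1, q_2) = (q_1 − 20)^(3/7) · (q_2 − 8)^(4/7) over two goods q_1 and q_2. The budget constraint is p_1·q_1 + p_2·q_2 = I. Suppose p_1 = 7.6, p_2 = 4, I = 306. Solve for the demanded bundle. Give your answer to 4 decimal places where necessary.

q_1* = 26.8797, q_2* = 25.4286

MRS = (3/4)·(q_2−8)/(q_1−20). Tangency with p_1/p_2 gives q_2−8 = (4/3)·(p_1/p_2)·(q_1−20).
Substituting into the budget: q_1* = 20 + 3/7·(I − 20·p_1 − 8·p_2)/p_1, and q_2* = 8 + 4/7·(…)/p_2.
Discretionary income = 306 − 20·7.6 − 8·4 = 122; q_1* = 20 + 3/7·122/7.6 = 26.8797; q_2* = 8 + 4/7·122/4 = 25.4286.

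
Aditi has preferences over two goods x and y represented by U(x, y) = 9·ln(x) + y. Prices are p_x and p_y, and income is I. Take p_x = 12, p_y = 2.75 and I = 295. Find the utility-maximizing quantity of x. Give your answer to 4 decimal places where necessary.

Set MRS = p_x/p_y: (9/x)/1 = p_x/p_y.
So x*(p_x,p_y) = 9·p_y/p_x, independent of income; and y* = (I − 9·p_y)/p_y.
At the given prices: x* = 9·2.75/12 = 2.0625.

x* = 2.0625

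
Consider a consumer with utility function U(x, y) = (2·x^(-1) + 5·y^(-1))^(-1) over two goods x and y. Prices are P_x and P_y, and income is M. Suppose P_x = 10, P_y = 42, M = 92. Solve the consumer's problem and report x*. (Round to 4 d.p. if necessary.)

x* = 2.1696

MRS = MU_x/MU_y = (2/5)·(y/x)^(2). Set equal to P_x/P_y.
Solve for the ratio: y/x = [(5/2)·P_x/P_y]^(0.5).
Substitute y = (y/x)·x into the budget: x* = M/(P_x + P_y·(y/x)).
Numerically y/x = 0.771517, so x* = 92/(10 + 42·0.771517) = 2.1696.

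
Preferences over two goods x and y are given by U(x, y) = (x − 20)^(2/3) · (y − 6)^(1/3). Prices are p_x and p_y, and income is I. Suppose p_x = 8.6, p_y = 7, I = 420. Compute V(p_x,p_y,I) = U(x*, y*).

V = 13.5748

MRS = 2·(y−6)/(x−20). Tangency with p_x/p_y gives y−6 = (1/2)·(p_x/p_y)·(x−20).
Substituting into the budget: x* = 20 + 2/3·(I − 20·p_x − 6·p_y)/p_x, and y* = 6 + 1/3·(…)/p_y.
Discretionary income = 420 − 20·8.6 − 6·7 = 206; x* = 20 + 2/3·206/8.6 = 35.969; y* = 6 + 1/3·206/7 = 15.8095.
Utility at the optimum: U(35.969, 15.8095) = 13.5748.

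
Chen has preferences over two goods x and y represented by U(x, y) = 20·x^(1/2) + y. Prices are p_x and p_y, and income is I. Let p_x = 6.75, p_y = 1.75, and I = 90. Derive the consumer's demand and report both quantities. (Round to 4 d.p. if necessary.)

x* = 6.7215, y* = 25.5026

Solve: √x = 10·p_y/p_x, so x*(p_x,p_y) = (10·p_y/p_x)², and y* = (I − p_x·x*)/p_y.
Plugging in: x* = (10·1.75/6.75)² = 6.7215, y* = 25.5026.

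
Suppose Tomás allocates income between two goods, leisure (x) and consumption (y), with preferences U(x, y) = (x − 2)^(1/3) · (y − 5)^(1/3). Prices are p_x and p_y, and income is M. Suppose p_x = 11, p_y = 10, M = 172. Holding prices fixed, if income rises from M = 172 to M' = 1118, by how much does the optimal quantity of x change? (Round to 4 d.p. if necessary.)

This is Cobb-Douglas in (x−2, y−5): tangency gives 1/3·p_y·(y−5) = 1/3·p_x·(x−2).
After buying the subsistence bundle (2, 5), a share 0.5 of the remaining income goes to x: x* = 2 + 0.5·(M − 2p_x − 5p_y)/p_x.
Discretionary income = 172 − 2·11 − 5·10 = 100; x* = 2 + 0.5·100/11 = 6.5455.
At M' = 1118: x* = 49.5455. Change: 49.5455 − 6.5455 = 43.

Δx* = 43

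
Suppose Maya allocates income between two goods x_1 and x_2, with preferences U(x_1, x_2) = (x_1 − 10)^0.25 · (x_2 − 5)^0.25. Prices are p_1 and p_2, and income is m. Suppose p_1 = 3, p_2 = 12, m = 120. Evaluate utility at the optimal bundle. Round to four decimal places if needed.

Let x_1' = x_1−10, x_2' = x_2−5. MRS = x_2'/x_1' = p_1/p_2.
After buying the subsistence bundle (10, 5), a share 0.5 of the remaining income goes to x_1: x_1* = 10 + 0.5·(m − 10p_1 − 5p_2)/p_1.
Discretionary income = 120 − 10·3 − 5·12 = 30; x_1* = 10 + 0.5·30/3 = 15; x_2* = 5 + 0.5·30/12 = 6.25.
Utility at the optimum: U(15, 6.25) = 1.5811.

V = 1.5811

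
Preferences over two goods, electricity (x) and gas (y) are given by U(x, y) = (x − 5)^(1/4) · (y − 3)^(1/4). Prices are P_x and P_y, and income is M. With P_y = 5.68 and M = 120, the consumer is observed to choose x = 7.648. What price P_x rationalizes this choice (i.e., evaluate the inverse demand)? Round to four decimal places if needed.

P_x = 10

This is Cobb-Douglas in (x−5, y−3): tangency gives 0.25·P_y·(y−3) = 0.25·P_x·(x−5).
Substituting into the budget: x* = 5 + 0.5·(M − 5·P_x − 3·P_y)/P_x, and y* = 3 + 0.5·(…)/P_y.
Set x* = 7.648 in the demand function and solve for P_x: P_x = 10.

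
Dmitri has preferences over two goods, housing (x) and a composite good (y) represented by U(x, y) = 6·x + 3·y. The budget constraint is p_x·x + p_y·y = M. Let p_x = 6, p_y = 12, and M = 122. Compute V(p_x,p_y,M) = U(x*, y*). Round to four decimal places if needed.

Linear utility — the consumer picks whichever good has higher MU/price: 6/6 = 1 vs 3/12 = 0.25.
x gives more utility per dollar, so spend all income on x: x* = M/p_x, y* = 0.
Numerically: x* = 20.3333, y* = 0.
Utility at the optimum: U(20.3333, 0) = 122.

V = 122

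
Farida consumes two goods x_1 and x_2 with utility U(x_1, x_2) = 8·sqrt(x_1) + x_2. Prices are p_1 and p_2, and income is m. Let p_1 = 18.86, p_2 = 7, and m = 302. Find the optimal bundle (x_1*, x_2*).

Solve: √x_1 = 4·p_2/p_1, so x_1*(p_1,p_2) = (4·p_2/p_1)², and x_2* = (m − p_1·x_1*)/p_2.
Plugging in: x_1* = (4·7/18.86)² = 2.2041, x_2* = 37.2044.

x_1* = 2.2041, x_2* = 37.2044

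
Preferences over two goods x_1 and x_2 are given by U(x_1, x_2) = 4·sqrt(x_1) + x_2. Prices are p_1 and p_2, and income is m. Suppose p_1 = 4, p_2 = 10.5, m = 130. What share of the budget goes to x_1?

Solve: √x_1 = 2·p_2/p_1, so x_1*(p_1,p_2) = (2·p_2/p_1)², and x_2* = (m − p_1·x_1*)/p_2.
Plugging in: x_1* = (2·10.5/4)² = 27.5625, x_2* = 1.881.
Expenditure on x_1: 4·27.5625 = 110.25; share = 0.8481.

share on x_1 = 0.8481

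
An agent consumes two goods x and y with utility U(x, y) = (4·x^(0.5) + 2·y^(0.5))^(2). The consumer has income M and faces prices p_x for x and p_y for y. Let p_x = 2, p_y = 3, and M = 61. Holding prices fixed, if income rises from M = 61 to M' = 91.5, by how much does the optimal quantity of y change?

Δy* = 1.4524

Numerically y/x = 0.111111, so x* = 61/(2 + 3·0.111111) = 26.1429 and y* = 0.111111·26.1429 = 2.9048.
At M' = 91.5: y* = 4.3571. Change: 4.3571 − 2.9048 = 1.4524.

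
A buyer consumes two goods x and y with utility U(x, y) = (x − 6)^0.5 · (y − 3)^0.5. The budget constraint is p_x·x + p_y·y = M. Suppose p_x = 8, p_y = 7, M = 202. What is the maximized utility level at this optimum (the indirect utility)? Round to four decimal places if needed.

V = 8.8864

MRS = (y−3)/(x−6). Tangency with p_x/p_y gives y−3 = (p_x/p_y)·(x−6).
Substituting into the budget: x* = 6 + 0.5·(M − 6·p_x − 3·p_y)/p_x, and y* = 3 + 0.5·(…)/p_y.
Discretionary income = 202 − 6·8 − 3·7 = 133; x* = 6 + 0.5·133/8 = 14.3125; y* = 3 + 0.5·133/7 = 12.5.
Utility at the optimum: U(14.3125, 12.5) = 8.8864.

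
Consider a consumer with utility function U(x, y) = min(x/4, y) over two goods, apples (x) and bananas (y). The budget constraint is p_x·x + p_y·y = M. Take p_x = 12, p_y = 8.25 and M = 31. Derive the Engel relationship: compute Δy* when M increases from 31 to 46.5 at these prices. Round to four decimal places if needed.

With perfect complements, no substitution: consume in ratio x:y = 4:1.
Budget: p_x·x + p_y·(1/4)·x = M, so (4·p_x + p_y)·x = 4·M.
Demand: x*(p_x,p_y,M) = 4·M/(4·p_x + p_y), y* = M/(4·p_x + p_y).
Here 4·12 + 8.25 = 56.25, giving y* = 0.5511.
At M' = 46.5: y* = 0.8267. Change: 0.8267 − 0.5511 = 0.2756.

Δy* = 0.2756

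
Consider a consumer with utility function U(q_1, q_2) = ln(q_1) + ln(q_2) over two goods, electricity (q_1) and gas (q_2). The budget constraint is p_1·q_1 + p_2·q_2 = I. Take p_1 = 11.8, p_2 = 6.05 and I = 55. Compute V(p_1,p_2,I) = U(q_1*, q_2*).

V = 2.3602

Demand: q_1*(p_1,p_2,I) = 0.5·I/p_1 and q_2* = 0.5·I/p_2.
At p_1=11.8, p_2=6.05, I=55: q_1* = 0.5·55/11.8 = 2.3305, q_2* = 4.5455.
Utility at the optimum: U(2.3305, 4.5455) = 2.3602.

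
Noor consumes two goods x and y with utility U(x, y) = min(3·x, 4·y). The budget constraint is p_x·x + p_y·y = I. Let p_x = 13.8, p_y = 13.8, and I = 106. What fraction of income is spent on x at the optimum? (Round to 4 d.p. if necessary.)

share on x = 0.5714

Leontief preferences: the optimum is at the kink where x/4 = y/3, i.e. y = (3/4)·x.
Budget: p_x·x + p_y·(3/4)·x = I, so (4·p_x + 3·p_y)·x = 4·I.
Demand: x*(p_x,p_y,I) = 4·I/(4·p_x + 3·p_y), y* = 3·I/(4·p_x + 3·p_y).
Here 4·13.8 + 3·13.8 = 96.6, giving x* = 4.3892 and y* = 3.2919.
Expenditure on x: 13.8·4.3892 = 60.5714; share = 0.5714.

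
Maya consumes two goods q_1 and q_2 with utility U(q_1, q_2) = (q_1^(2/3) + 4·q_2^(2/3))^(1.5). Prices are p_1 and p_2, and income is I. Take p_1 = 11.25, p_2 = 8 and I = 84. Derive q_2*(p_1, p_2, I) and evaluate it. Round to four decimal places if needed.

From the CES first-order condition, (1/4)·(q_2/q_1)^(1/3) = p_1/p_2.
Solve for the ratio: q_2/q_1 = [4·p_1/p_2]^(3).
Substitute q_2 = (q_2/q_1)·q_1 into the budget: q_1* = I/(p_1 + p_2·(q_2/q_1)).
Numerically q_2/q_1 = 177.978516, so q_1* = 84/(11.25 + 8·177.978516) = 0.0585 and q_2* = 177.978516·0.0585 = 10.4177.

q_2* = 10.4177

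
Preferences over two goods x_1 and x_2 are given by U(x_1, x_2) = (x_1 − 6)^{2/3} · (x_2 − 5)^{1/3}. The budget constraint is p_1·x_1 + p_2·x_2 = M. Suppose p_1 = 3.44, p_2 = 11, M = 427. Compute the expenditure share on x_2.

share on x_2 = 0.4031

Let x_1' = x_1−6, x_2' = x_2−5. MRS = 2·x_2'/x_1' = p_1/p_2.
Substituting into the budget: x_1* = 6 + 2/3·(M − 6·p_1 − 5·p_2)/p_1, and x_2* = 5 + 1/3·(…)/p_2.
Discretionary income = 427 − 6·3.44 − 5·11 = 351.36; x_1* = 6 + 2/3·351.36/3.44 = 74.093; x_2* = 5 + 1/3·351.36/11 = 15.6473.
Expenditure on x_2: 11·15.6473 = 172.12; share = 0.4031.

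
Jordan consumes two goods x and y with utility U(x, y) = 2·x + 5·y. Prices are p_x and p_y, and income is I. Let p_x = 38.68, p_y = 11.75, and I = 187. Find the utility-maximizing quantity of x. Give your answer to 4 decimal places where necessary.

x* = 0

y gives more utility per dollar, so spend all income on y: y* = I/p_y, x* = 0.
Numerically: x* = 0, y* = 15.9149.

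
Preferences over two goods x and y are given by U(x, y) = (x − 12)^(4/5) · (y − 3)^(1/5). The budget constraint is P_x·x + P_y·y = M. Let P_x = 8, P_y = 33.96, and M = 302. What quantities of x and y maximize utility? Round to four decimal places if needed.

x* = 22.412, y* = 3.6132

Let x' = x−12, y' = y−3. MRS = 4·y'/x' = P_x/P_y.
Substituting into the budget: x* = 12 + 0.8·(M − 12·P_x − 3·P_y)/P_x, and y* = 3 + 0.2·(…)/P_y.
Discretionary income = 302 − 12·8 − 3·33.96 = 104.12; x* = 12 + 0.8·104.12/8 = 22.412; y* = 3 + 0.2·104.12/33.96 = 3.6132.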